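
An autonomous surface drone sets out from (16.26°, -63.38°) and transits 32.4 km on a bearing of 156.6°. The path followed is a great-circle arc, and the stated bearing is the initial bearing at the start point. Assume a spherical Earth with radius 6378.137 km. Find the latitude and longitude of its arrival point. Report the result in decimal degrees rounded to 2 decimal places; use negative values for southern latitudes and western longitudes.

Central angle δ = d/R = 0.005080 rad.
Start latitude φ₁ = 0.283791 rad; initial bearing θ = 2.733186 rad.
sin φ₂ = sin φ₁ cos δ + cos φ₁ sin δ cos θ = (0.279997)(0.999987) + (0.960001)(0.005080)(-0.917755) = 0.275517
φ₂ = asin(0.275517) = 0.279128 rad = 15.99°.
Δλ = atan2( sin θ sin δ cos φ₁ , cos δ − sin φ₁ sin φ₂ ) = atan2(0.001937, 0.922843) = 0.002099 rad = 0.12°.
Hence λ₂ = -63.38° + 0.12° = -63.26°.

latitude 15.99°, longitude -63.26°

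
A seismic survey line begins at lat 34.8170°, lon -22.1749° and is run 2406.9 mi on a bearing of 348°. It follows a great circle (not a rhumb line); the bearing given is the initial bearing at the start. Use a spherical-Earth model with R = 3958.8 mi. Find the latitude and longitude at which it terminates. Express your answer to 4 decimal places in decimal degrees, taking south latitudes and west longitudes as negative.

δ = 2406.9/3958.8 = 0.607987 rad (34.8351°).
With φ₁ = 34.8170° = 0.607671 rad and θ = 348° = 6.073746 rad:
sin φ₂ = sin φ₁ cos δ + cos φ₁ sin δ cos θ = (0.570957)(0.820799) + (0.820980)(0.571217)(0.978148) = 0.927351
φ₂ = asin(0.927351) = 1.187270 rad = 68.0255°.
Δλ = atan2( sin θ sin δ cos φ₁ , cos δ − sin φ₁ sin φ₂ ) = atan2(-0.097502, 0.291322) = -0.322969 rad = -18.5047°.
Hence λ₂ = -22.1749° + -18.5047° = -40.6796°.

latitude 68.0255°, longitude -40.6796°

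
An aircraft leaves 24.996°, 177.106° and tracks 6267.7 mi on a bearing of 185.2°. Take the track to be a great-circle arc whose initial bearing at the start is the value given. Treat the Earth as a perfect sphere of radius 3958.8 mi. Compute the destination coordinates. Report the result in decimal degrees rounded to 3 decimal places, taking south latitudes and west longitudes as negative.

latitude -65.202°, longitude 164.627°

δ = 6267.7/3958.8 = 1.583232 rad (90.7125°).
Start latitude φ₁ = 0.436262 rad; initial bearing θ = 3.232350 rad.
sin φ₂ = sin φ₁ cos δ + cos φ₁ sin δ cos θ = (0.422555)(-0.012436) + (0.906337)(0.999923)(-0.995884) = -0.907792
φ₂ = asin(-0.907792) = -1.137990 rad = -65.202°.
For the longitude increment, Δλ = atan2( sin θ sin δ cos φ₁, cos δ − sin φ₁ sin φ₂ ) = atan2(-0.082137, 0.371156) = -12.479°.
Hence λ₂ = 177.106° + -12.479° = 164.627°.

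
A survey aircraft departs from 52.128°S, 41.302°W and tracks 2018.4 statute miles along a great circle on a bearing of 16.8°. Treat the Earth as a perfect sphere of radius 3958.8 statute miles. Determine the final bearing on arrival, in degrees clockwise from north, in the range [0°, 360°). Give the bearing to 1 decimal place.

final bearing 11.2°

δ = 2018.4/3958.8 = 0.509851 rad (29.2123°).
Converting: φ₁ = -0.909805 rad, θ = 0.293215 rad.
Applying the spherical law of cosines for sides, sin φ₂ = sin φ₁ cos δ + cos φ₁ sin δ cos θ = -0.402163, so φ₂ = -23.713°.
Δλ = atan2( sin θ sin δ cos φ₁ , cos δ − sin φ₁ sin φ₂ ) = atan2(0.086597, 0.555356) = 0.154686 rad = 8.863°.
λ₂ = -41.302° + 8.863° = -32.439°.
The forward bearing on arrival equals the back-azimuth from the destination plus 180°.
Back-azimuth from P₂ (-23.7°, -32.4°) to P₁ (-52.1°, -41.3°), with Δλ' = λ₁ − λ₂ = -8.9°: atan2( sin Δλ' cos φ₁ , cos φ₂ sin φ₁ − sin φ₂ cos φ₁ cos Δλ' ) = 191.2°.
Final bearing = (191.2° + 180°) mod 360° = 11.2°.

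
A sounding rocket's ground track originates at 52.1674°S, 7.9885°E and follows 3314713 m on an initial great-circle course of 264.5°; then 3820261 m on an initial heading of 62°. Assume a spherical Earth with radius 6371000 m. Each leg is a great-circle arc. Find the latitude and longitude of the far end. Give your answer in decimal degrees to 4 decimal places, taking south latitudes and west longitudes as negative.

Apply the spherical direct solution leg by leg, carrying full precision between legs.
Leg 1: from (-52.1674°, 7.9885°), δ = 3314713/6371000 = 0.520281 rad, θ = 264.5° → φ = -45.6041°, λ = -37.0272°.
Leg 2: from (-45.6041°, -37.0272°), δ = 3820261/6371000 = 0.599633 rad, θ = 62° → φ = -23.8606°, λ = -4.0128°.

latitude -23.8606°, longitude -4.0128°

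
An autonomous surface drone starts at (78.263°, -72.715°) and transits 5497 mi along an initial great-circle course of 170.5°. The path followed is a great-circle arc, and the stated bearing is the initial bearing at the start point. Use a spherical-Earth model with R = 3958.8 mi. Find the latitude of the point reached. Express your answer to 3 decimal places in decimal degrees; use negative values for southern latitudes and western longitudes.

The arc subtends δ = 5497/3958.8 = 1.388552 rad at the centre.
Converting: φ₁ = 1.365947 rad, θ = 2.975786 rad.
sin φ₂ = sin φ₁ cos δ + cos φ₁ sin δ cos θ = (0.979092)(0.181237) + (0.203420)(0.983439)(-0.986286) = -0.019860
φ₂ = asin(-0.019860) = -0.019861 rad = -1.138°.
Then Δλ = atan2(0.033018, 0.200681) = 0.163068 rad, from sin θ sin δ cos φ₁ over cos δ − sin φ₁ sin φ₂.
λ₂ = λ₁ + Δλ = -63.372°.

latitude -1.138°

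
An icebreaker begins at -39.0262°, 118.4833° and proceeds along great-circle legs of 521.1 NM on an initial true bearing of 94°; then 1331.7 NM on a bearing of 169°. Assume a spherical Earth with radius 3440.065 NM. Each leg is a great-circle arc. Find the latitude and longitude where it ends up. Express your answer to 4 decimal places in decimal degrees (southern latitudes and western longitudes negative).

latitude -60.6422°, longitude 138.1168°

Apply the spherical direct solution leg by leg, carrying full precision between legs.
Leg 1: from (-39.0262°, 118.4833°), δ = 521.1/3440.065 = 0.151480 rad, θ = 94° → φ = -39.0976°, λ = 129.6677°.
Leg 2: from (-39.0976°, 129.6677°), δ = 1331.7/3440.065 = 0.387115 rad, θ = 169° → φ = -60.6422°, λ = 138.1168°.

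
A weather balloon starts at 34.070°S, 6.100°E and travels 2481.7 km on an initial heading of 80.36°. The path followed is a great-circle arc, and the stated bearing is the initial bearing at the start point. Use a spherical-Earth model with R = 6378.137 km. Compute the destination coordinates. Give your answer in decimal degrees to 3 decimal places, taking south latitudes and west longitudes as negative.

δ = 2481.7/6378.137 = 0.389095 rad (22.2935°).
Converting: φ₁ = -0.594634 rad, θ = 1.402547 rad.
Applying the spherical law of cosines for sides, sin φ₂ = sin φ₁ cos δ + cos φ₁ sin δ cos θ = -0.465710, so φ₂ = -27.756°.
Then Δλ = atan2(0.309800, 0.664359) = 0.436337 rad, from sin θ sin δ cos φ₁ over cos δ − sin φ₁ sin φ₂.
Hence λ₂ = 6.100° + 25.000° = 31.100°.

latitude -27.756°, longitude 31.100°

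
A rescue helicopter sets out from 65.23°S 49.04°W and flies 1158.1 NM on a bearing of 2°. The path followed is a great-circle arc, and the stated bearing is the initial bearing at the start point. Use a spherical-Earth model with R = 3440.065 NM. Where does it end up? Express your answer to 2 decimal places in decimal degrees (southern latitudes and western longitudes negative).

Central angle δ = d/R = 0.336651 rad.
Converting: φ₁ = -1.138478 rad, θ = 0.034907 rad.
Destination latitude: φ₂ = arcsin( sin φ₁ cos δ + cos φ₁ sin δ cos θ ) = arcsin(-0.718713) = -45.95°.
Δλ = atan2( sin θ sin δ cos φ₁ , cos δ − sin φ₁ sin φ₂ ) = atan2(0.004830, 0.291278) = 0.016581 rad = 0.95°.
λ₂ = -49.04° + 0.95° = -48.09°.

latitude -45.95°, longitude -48.09°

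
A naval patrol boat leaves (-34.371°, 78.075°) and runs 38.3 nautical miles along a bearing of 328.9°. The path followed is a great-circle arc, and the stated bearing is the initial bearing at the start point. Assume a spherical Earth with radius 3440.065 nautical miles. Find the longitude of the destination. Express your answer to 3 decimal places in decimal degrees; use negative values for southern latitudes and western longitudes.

longitude 77.678°

Central angle δ = d/R = 0.011134 rad.
Start latitude φ₁ = -0.599887 rad; initial bearing θ = 5.740388 rad.
Applying the spherical law of cosines for sides, sin φ₂ = sin φ₁ cos δ + cos φ₁ sin δ cos θ = -0.556646, so φ₂ = -33.824°.
Δλ = atan2( sin θ sin δ cos φ₁ , cos δ − sin φ₁ sin φ₂ ) = atan2(-0.004747, 0.685684) = -0.006922 rad = -0.397°.
λ₂ = λ₁ + Δλ = 77.678°.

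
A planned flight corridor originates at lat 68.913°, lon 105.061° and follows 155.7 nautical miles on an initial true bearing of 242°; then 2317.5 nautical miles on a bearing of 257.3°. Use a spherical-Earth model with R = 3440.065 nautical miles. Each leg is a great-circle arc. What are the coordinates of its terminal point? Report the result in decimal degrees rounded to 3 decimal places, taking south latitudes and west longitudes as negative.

latitude 42.081°, longitude 43.963°

Apply the spherical direct solution leg by leg, carrying full precision between legs.
Leg 1: from (68.913°, 105.061°), δ = 155.7/3440.065 = 0.045261 rad, θ = 242° → φ = 67.584°, λ = 99.048°.
Leg 2: from (67.584°, 99.048°), δ = 2317.5/3440.065 = 0.673679 rad, θ = 257.3° → φ = 42.081°, λ = 43.963°.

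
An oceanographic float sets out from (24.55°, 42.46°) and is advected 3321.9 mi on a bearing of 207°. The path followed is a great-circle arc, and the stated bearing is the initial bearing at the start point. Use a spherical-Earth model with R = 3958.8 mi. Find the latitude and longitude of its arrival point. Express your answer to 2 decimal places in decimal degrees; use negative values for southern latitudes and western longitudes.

The arc subtends δ = 3321.9/3958.8 = 0.839118 rad at the centre.
Start latitude φ₁ = 0.428478 rad; initial bearing θ = 3.612832 rad.
Applying the spherical law of cosines for sides, sin φ₂ = sin φ₁ cos δ + cos φ₁ sin δ cos θ = -0.325430, so φ₂ = -18.99°.
For the longitude increment, Δλ = atan2( sin θ sin δ cos φ₁, cos δ − sin φ₁ sin φ₂ ) = atan2(-0.307257, 0.803331) = -20.93°.
λ₂ = λ₁ + Δλ = 21.53°.

latitude -18.99°, longitude 21.53°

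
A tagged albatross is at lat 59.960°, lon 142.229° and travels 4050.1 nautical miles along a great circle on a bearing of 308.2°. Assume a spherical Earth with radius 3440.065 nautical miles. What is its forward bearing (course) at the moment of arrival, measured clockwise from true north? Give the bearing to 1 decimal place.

The arc subtends δ = 4050.1/3440.065 = 1.177332 rad at the centre.
Converting: φ₁ = 1.046499 rad, θ = 5.379105 rad.
Applying the spherical law of cosines for sides, sin φ₂ = sin φ₁ cos δ + cos φ₁ sin δ cos θ = 0.617814, so φ₂ = 38.157°.
Then Δλ = atan2(-0.363342, -0.151437) = -1.965691 rad, from sin θ sin δ cos φ₁ over cos δ − sin φ₁ sin φ₂.
λ₂ = 142.229° + -112.626° = 29.603°.
The forward bearing on arrival equals the back-azimuth from the destination plus 180°.
Back-azimuth from P₂ (38.2°, 29.6°) to P₁ (60.0°, 142.2°), with Δλ' = λ₁ − λ₂ = 112.6°: atan2( sin Δλ' cos φ₁ , cos φ₂ sin φ₁ − sin φ₂ cos φ₁ cos Δλ' ) = 30.0°.
Final bearing = (30.0° + 180°) mod 360° = 210.0°.

final bearing 210.0°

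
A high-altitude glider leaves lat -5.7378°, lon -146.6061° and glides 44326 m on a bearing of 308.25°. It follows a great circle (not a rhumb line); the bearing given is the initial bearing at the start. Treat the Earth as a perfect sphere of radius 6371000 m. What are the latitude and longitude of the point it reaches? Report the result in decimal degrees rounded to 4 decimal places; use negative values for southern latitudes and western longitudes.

δ = 44326/6371000 = 0.006957 rad (0.3986°).
With φ₁ = -5.7378° = -0.100144 rad and θ = 308.25° = 5.379977 rad:
Destination latitude: φ₂ = arcsin( sin φ₁ cos δ + cos φ₁ sin δ cos θ ) = arcsin(-0.095688) = -5.4909°.
For the longitude increment, Δλ = atan2( sin θ sin δ cos φ₁, cos δ − sin φ₁ sin φ₂ ) = atan2(-0.005436, 0.990409) = -0.3145°.
Hence λ₂ = -146.6061° + -0.3145° = -146.9206°.

latitude -5.4909°, longitude -146.9206°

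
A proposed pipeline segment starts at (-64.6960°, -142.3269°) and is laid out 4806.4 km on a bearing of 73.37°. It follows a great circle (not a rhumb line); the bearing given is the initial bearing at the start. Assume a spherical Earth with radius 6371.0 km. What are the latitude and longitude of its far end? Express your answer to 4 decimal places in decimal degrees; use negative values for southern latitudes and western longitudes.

latitude -35.0983°, longitude -88.9996°

δ = 4806.4/6371 = 0.754418 rad (43.2250°).
Converting: φ₁ = -1.129158 rad, θ = 1.280548 rad.
sin φ₂ = sin φ₁ cos δ + cos φ₁ sin δ cos θ = (-0.904053)(0.728670) + (0.427421)(0.684865)(0.286190) = -0.574981
φ₂ = asin(-0.574981) = -0.612581 rad = -35.0983°.
Then Δλ = atan2(0.280482, 0.208857) = 0.930737 rad, from sin θ sin δ cos φ₁ over cos δ − sin φ₁ sin φ₂.
λ₂ = λ₁ + Δλ = -88.9996°.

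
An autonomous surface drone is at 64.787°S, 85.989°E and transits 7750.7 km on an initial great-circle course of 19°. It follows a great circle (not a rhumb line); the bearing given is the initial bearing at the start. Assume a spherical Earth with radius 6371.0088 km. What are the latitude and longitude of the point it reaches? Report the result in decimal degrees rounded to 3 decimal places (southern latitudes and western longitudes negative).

Central angle δ = d/R = 1.216558 rad.
With φ₁ = -64.787° = -1.130746 rad and θ = 19° = 0.331613 rad:
Applying the spherical law of cosines for sides, sin φ₂ = sin φ₁ cos δ + cos φ₁ sin δ cos θ = 0.063939, so φ₂ = 3.666°.
Δλ = atan2( sin θ sin δ cos φ₁ , cos δ − sin φ₁ sin φ₂ ) = atan2(0.130076, 0.404724) = 0.310968 rad = 17.817°.
λ₂ = λ₁ + Δλ = 103.806°.

latitude 3.666°, longitude 103.806°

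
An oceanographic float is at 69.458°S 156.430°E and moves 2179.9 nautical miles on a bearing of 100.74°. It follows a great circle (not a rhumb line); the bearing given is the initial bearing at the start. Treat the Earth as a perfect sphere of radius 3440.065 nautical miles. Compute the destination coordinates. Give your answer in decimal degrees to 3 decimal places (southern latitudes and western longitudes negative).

latitude -52.498°, longitude -130.713°

δ = 2179.9/3440.065 = 0.633680 rad (36.3072°).
With φ₁ = -69.458° = -1.212271 rad and θ = 100.74° = 1.758245 rad:
sin φ₂ = sin φ₁ cos δ + cos φ₁ sin δ cos θ = (-0.936415)(0.805854) + (0.350894)(0.592114)(-0.186353) = -0.793332
φ₂ = asin(-0.793332) = -0.916263 rad = -52.498°.
Then Δλ = atan2(0.204130, 0.062966) = 1.271598 rad, from sin θ sin δ cos φ₁ over cos δ − sin φ₁ sin φ₂.
λ₂ = 156.430° + 72.857° = 229.287°, normalized to (−180°, 180°] → -130.713°.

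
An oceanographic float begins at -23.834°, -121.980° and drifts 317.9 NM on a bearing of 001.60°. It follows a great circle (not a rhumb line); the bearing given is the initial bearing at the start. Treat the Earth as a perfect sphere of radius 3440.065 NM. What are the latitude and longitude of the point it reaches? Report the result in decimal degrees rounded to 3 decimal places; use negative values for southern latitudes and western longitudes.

latitude -18.541°, longitude -121.824°

Angular distance δ = d/R = 317.9 / 3440.065 = 0.092411 rad.
With φ₁ = -23.834° = -0.415982 rad and θ = 1.6° = 0.027925 rad:
Destination latitude: φ₂ = arcsin( sin φ₁ cos δ + cos φ₁ sin δ cos θ ) = arcsin(-0.317987) = -18.541°.
For the longitude increment, Δλ = atan2( sin θ sin δ cos φ₁, cos δ − sin φ₁ sin φ₂ ) = atan2(0.002357, 0.867238) = 0.156°.
λ₂ = λ₁ + Δλ = -121.824°.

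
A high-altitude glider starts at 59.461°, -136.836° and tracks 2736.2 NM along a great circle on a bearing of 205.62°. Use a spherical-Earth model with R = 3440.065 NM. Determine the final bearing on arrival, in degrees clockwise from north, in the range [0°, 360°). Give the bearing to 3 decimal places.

final bearing 193.213°

δ = 2736.2/3440.065 = 0.795392 rad (45.5726°).
Start latitude φ₁ = 1.037790 rad; initial bearing θ = 3.588746 rad.
Applying the spherical law of cosines for sides, sin φ₂ = sin φ₁ cos δ + cos φ₁ sin δ cos θ = 0.275708, so φ₂ = 16.004°.
Δλ = atan2( sin θ sin δ cos φ₁ , cos δ − sin φ₁ sin φ₂ ) = atan2(-0.156906, 0.462542) = -0.327044 rad = -18.738°.
Hence λ₂ = -136.836° + -18.738° = -155.574°.
The forward bearing on arrival equals the back-azimuth from the destination plus 180°.
Back-azimuth from P₂ (16.004°, -155.574°) to P₁ (59.461°, -136.836°), with Δλ' = λ₁ − λ₂ = 18.738°: atan2( sin Δλ' cos φ₁ , cos φ₂ sin φ₁ − sin φ₂ cos φ₁ cos Δλ' ) = 13.213°.
Final bearing = (13.213° + 180°) mod 360° = 193.213°.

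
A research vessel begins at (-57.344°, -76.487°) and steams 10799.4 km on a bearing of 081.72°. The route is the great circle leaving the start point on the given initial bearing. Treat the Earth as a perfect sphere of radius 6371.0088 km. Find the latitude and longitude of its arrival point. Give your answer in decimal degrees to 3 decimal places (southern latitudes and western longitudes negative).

latitude 10.456°, longitude 10.399°

δ = 10799.4/6371.0088 = 1.695085 rad (97.1212°).
Converting: φ₁ = -1.000842 rad, θ = 1.426283 rad.
sin φ₂ = sin φ₁ cos δ + cos φ₁ sin δ cos θ = (-0.841925)(-0.123969) + (0.539594)(0.992286)(0.144011) = 0.181480
φ₂ = asin(0.181480) = 0.182492 rad = 10.456°.
For the longitude increment, Δλ = atan2( sin θ sin δ cos φ₁, cos δ − sin φ₁ sin φ₂ ) = atan2(0.529850, 0.028824) = 86.886°.
Hence λ₂ = -76.487° + 86.886° = 10.399°.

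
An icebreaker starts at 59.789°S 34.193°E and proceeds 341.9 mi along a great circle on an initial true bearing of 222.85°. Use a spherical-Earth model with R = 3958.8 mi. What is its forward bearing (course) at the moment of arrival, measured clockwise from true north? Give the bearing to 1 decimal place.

final bearing 229.4°

The arc subtends δ = 341.9/3958.8 = 0.086365 rad at the centre.
Start latitude φ₁ = -1.043515 rad; initial bearing θ = 3.889466 rad.
Applying the spherical law of cosines for sides, sin φ₂ = sin φ₁ cos δ + cos φ₁ sin δ cos θ = -0.892778, so φ₂ = -63.224°.
Then Δλ = atan2(-0.029518, 0.224754) = -0.130587 rad, from sin θ sin δ cos φ₁ over cos δ − sin φ₁ sin φ₂.
Hence λ₂ = 34.193° + -7.482° = 26.711°.
The forward bearing on arrival equals the back-azimuth from the destination plus 180°.
Back-azimuth from P₂ (-63.2°, 26.7°) to P₁ (-59.8°, 34.2°), with Δλ' = λ₁ − λ₂ = 7.5°: atan2( sin Δλ' cos φ₁ , cos φ₂ sin φ₁ − sin φ₂ cos φ₁ cos Δλ' ) = 49.4°.
Final bearing = (49.4° + 180°) mod 360° = 229.4°.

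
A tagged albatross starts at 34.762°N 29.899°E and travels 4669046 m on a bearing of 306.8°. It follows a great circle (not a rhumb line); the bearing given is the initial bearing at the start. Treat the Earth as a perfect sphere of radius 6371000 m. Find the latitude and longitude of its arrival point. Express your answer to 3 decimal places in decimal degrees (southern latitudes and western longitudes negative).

latitude 48.852°, longitude -24.600°

Central angle δ = d/R = 0.732859 rad.
With φ₁ = 34.762° = 0.606711 rad and θ = 306.8° = 5.354670 rad:
sin φ₂ = sin φ₁ cos δ + cos φ₁ sin δ cos θ = (0.570169)(0.743265) + (0.821528)(0.668998)(0.599024) = 0.753010
φ₂ = asin(0.753010) = 0.852624 rad = 48.852°.
Δλ = atan2( sin θ sin δ cos φ₁ , cos δ − sin φ₁ sin φ₂ ) = atan2(-0.440082, 0.313922) = -0.951182 rad = -54.499°.
Hence λ₂ = 29.899° + -54.499° = -24.600°.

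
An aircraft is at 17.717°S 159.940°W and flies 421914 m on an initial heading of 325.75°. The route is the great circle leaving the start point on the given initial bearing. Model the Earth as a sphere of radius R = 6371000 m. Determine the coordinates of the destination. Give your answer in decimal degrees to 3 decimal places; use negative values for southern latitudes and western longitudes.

Central angle δ = d/R = 0.066224 rad.
With φ₁ = -17.717° = -0.309220 rad and θ = 325.75° = 5.685410 rad:
Applying the spherical law of cosines for sides, sin φ₂ = sin φ₁ cos δ + cos φ₁ sin δ cos θ = -0.251543, so φ₂ = -14.569°.
For the longitude increment, Δλ = atan2( sin θ sin δ cos φ₁, cos δ − sin φ₁ sin φ₂ ) = atan2(-0.035478, 0.921260) = -2.205°.
Hence λ₂ = -159.940° + -2.205° = -162.145°.

latitude -14.569°, longitude -162.145°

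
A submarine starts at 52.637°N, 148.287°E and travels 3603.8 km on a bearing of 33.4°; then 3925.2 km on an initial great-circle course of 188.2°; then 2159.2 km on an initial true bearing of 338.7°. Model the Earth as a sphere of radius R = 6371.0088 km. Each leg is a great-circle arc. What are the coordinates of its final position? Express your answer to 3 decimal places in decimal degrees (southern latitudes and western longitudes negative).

latitude 52.941°, longitude -167.044°

Apply the spherical direct solution leg by leg, carrying full precision between legs.
Leg 1: from (52.637°, 148.287°), δ = 3603.8/6371.0088 = 0.565656 rad, θ = 33.4° → φ = 70.484°, λ = -149.686°.
Leg 2: from (70.484°, -149.686°), δ = 3925.2/6371.0088 = 0.616103 rad, θ = 188.2° → φ = 35.322°, λ = -155.484°.
Leg 3: from (35.322°, -155.484°), δ = 2159.2/6371.0088 = 0.338910 rad, θ = 338.7° → φ = 52.941°, λ = -167.044°.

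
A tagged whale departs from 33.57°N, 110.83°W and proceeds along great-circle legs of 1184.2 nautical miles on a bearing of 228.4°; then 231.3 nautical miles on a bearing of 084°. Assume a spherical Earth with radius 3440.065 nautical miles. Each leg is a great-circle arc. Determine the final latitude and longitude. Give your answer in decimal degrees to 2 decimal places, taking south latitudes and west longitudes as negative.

latitude 19.86°, longitude -122.29°

Apply the spherical direct solution leg by leg, carrying full precision between legs.
Leg 1: from (33.57°, -110.83°), δ = 1184.2/3440.065 = 0.344238 rad, θ = 228.4° → φ = 19.50°, λ = -126.36°.
Leg 2: from (19.50°, -126.36°), δ = 231.3/3440.065 = 0.067237 rad, θ = 84° → φ = 19.86°, λ = -122.29°.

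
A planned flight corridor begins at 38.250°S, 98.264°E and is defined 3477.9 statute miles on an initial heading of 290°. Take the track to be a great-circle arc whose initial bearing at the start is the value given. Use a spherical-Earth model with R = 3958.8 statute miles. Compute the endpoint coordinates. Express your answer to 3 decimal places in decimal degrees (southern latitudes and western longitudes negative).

latitude -10.859°, longitude 50.825°

The arc subtends δ = 3477.9/3958.8 = 0.878524 rad at the centre.
Start latitude φ₁ = -0.667588 rad; initial bearing θ = 5.061455 rad.
Destination latitude: φ₂ = arcsin( sin φ₁ cos δ + cos φ₁ sin δ cos θ ) = arcsin(-0.188397) = -10.859°.
Δλ = atan2( sin θ sin δ cos φ₁ , cos δ − sin φ₁ sin φ₂ ) = atan2(-0.568077, 0.521653) = -0.827974 rad = -47.439°.
Hence λ₂ = 98.264° + -47.439° = 50.825°.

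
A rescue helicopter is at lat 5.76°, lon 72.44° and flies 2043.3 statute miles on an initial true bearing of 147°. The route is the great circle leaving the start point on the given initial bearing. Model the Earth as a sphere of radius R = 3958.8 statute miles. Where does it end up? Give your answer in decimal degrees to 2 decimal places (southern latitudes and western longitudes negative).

Angular distance δ = d/R = 2043.3 / 3958.8 = 0.516141 rad.
With φ₁ = 5.76° = 0.100531 rad and θ = 147° = 2.565634 rad:
Applying the spherical law of cosines for sides, sin φ₂ = sin φ₁ cos δ + cos φ₁ sin δ cos θ = -0.324530, so φ₂ = -18.94°.
Then Δλ = atan2(0.267437, 0.902300) = 0.288146 rad, from sin θ sin δ cos φ₁ over cos δ − sin φ₁ sin φ₂.
λ₂ = 72.44° + 16.51° = 88.95°.

latitude -18.94°, longitude 88.95°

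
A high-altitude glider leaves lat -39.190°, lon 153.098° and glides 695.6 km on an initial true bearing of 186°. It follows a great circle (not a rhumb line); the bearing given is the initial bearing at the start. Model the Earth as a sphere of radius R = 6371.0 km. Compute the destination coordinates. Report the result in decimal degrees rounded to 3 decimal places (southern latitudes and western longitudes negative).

δ = 695.6/6371 = 0.109182 rad (6.2557°).
Start latitude φ₁ = -0.683995 rad; initial bearing θ = 3.246312 rad.
Destination latitude: φ₂ = arcsin( sin φ₁ cos δ + cos φ₁ sin δ cos θ ) = arcsin(-0.712123) = -45.408°.
Δλ = atan2( sin θ sin δ cos φ₁ , cos δ − sin φ₁ sin φ₂ ) = atan2(-0.008828, 0.544059) = -0.016225 rad = -0.930°.
λ₂ = λ₁ + Δλ = 152.168°.

latitude -45.408°, longitude 152.168°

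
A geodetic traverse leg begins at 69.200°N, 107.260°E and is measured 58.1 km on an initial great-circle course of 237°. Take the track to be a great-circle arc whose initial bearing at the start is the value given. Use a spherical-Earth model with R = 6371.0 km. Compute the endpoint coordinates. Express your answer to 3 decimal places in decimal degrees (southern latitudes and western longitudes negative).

latitude 68.911°, longitude 106.042°

The arc subtends δ = 58.1/6371 = 0.009119 rad at the centre.
With φ₁ = 69.200° = 1.207768 rad and θ = 237° = 4.136430 rad:
Destination latitude: φ₂ = arcsin( sin φ₁ cos δ + cos φ₁ sin δ cos θ ) = arcsin(0.933023) = 68.911°.
Δλ = atan2( sin θ sin δ cos φ₁ , cos δ − sin φ₁ sin φ₂ ) = atan2(-0.002716, 0.127744) = -0.021257 rad = -1.218°.
λ₂ = 107.260° + -1.218° = 106.042°.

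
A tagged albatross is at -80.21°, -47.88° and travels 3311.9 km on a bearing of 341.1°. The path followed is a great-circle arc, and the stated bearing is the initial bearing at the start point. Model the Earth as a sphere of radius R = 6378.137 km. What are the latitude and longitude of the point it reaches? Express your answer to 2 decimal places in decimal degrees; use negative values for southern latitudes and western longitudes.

δ = 3311.9/6378.137 = 0.519258 rad (29.7513°).
Converting: φ₁ = -1.399929 rad, θ = 5.953318 rad.
sin φ₂ = sin φ₁ cos δ + cos φ₁ sin δ cos θ = (-0.985438)(0.868188) + (0.170038)(0.496236)(0.946085) = -0.775715
φ₂ = asin(-0.775715) = -0.887847 rad = -50.87°.
Then Δλ = atan2(-0.027332, 0.103769) = -0.257542 rad, from sin θ sin δ cos φ₁ over cos δ − sin φ₁ sin φ₂.
Hence λ₂ = -47.88° + -14.76° = -62.64°.

latitude -50.87°, longitude -62.64°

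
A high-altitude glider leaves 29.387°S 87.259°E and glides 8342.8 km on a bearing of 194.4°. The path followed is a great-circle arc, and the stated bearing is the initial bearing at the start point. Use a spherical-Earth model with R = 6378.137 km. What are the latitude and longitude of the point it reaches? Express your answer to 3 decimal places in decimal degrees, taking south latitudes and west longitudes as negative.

latitude -70.466°, longitude -46.831°

δ = 8342.8/6378.137 = 1.308031 rad (74.9446°).
Start latitude φ₁ = -0.512900 rad; initial bearing θ = 3.392920 rad.
Destination latitude: φ₂ = arcsin( sin φ₁ cos δ + cos φ₁ sin δ cos θ ) = arcsin(-0.942444) = -70.466°.
Δλ = atan2( sin θ sin δ cos φ₁ , cos δ − sin φ₁ sin φ₂ ) = atan2(-0.209252, -0.202711) = -2.340319 rad = -134.090°.
Hence λ₂ = 87.259° + -134.090° = -46.831°.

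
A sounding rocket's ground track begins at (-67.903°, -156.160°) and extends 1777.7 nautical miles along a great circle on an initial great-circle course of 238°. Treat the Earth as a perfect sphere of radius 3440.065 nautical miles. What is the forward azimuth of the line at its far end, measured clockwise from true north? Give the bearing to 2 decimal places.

δ = 1777.7/3440.065 = 0.516763 rad (29.6084°).
Converting: φ₁ = -1.185131 rad, θ = 4.153884 rad.
sin φ₂ = sin φ₁ cos δ + cos φ₁ sin δ cos θ = (-0.926548)(0.869423) + (0.376176)(0.494069)(-0.529919) = -0.904051
φ₂ = asin(-0.904051) = -1.129155 rad = -64.696°.
Then Δλ = atan2(-0.157615, 0.031776) = -1.371861 rad, from sin θ sin δ cos φ₁ over cos δ − sin φ₁ sin φ₂.
λ₂ = -156.160° + -78.602° = -234.762°, normalized to (−180°, 180°] → 125.238°.
The forward bearing on arrival equals the back-azimuth from the destination plus 180°.
Back-azimuth from P₂ (-64.70°, 125.24°) to P₁ (-67.90°, -156.16°), with Δλ' = λ₁ − λ₂ = -281.40°: atan2( sin Δλ' cos φ₁ , cos φ₂ sin φ₁ − sin φ₂ cos φ₁ cos Δλ' ) = 131.72°.
Final bearing = (131.72° + 180°) mod 360° = 311.72°.

final bearing 311.72°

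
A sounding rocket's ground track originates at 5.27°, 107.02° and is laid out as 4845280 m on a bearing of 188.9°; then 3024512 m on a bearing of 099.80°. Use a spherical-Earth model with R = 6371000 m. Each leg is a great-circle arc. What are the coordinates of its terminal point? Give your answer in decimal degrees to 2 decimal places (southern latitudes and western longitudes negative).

latitude -37.27°, longitude 133.74°

Apply the spherical direct solution leg by leg, carrying full precision between legs.
Leg 1: from (5.27°, 107.02°), δ = 4845280/6371000 = 0.760521 rad, θ = 188.9° → φ = -37.70°, λ = 99.27°.
Leg 2: from (-37.70°, 99.27°), δ = 3024512/6371000 = 0.474731 rad, θ = 99.8° → φ = -37.27°, λ = 133.74°.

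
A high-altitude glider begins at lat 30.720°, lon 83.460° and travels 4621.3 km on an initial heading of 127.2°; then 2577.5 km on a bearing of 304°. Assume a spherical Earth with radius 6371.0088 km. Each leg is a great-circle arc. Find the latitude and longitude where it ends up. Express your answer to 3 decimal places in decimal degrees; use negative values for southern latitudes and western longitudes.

Apply the spherical direct solution leg by leg, carrying full precision between legs.
Leg 1: from (30.720°, 83.460°), δ = 4621.3/6371.0088 = 0.725364 rad, θ = 127.2° → φ = 2.145°, λ = 115.384°.
Leg 2: from (2.145°, 115.384°), δ = 2577.5/6371.0088 = 0.404567 rad, θ = 304° → φ = 14.736°, λ = 95.664°.

latitude 14.736°, longitude 95.664°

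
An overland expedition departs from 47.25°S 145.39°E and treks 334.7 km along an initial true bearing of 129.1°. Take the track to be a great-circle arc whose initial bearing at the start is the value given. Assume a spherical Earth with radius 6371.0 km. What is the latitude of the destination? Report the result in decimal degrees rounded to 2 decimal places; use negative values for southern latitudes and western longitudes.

latitude -49.09°

The arc subtends δ = 334.7/6371 = 0.052535 rad at the centre.
With φ₁ = -47.25° = -0.824668 rad and θ = 129.1° = 2.253220 rad:
Destination latitude: φ₂ = arcsin( sin φ₁ cos δ + cos φ₁ sin δ cos θ ) = arcsin(-0.755789) = -49.09°.
Δλ = atan2( sin θ sin δ cos φ₁ , cos δ − sin φ₁ sin φ₂ ) = atan2(0.027662, 0.443627) = 0.062273 rad = 3.57°.
λ₂ = 145.39° + 3.57° = 148.96°.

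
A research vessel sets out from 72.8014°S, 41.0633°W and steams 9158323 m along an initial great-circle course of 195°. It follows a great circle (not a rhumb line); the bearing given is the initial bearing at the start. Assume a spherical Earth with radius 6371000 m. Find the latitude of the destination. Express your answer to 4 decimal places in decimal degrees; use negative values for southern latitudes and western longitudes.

Central angle δ = d/R = 1.437502 rad.
Converting: φ₁ = -1.270624 rad, θ = 3.403392 rad.
Destination latitude: φ₂ = arcsin( sin φ₁ cos δ + cos φ₁ sin δ cos θ ) = arcsin(-0.410034) = -24.2070°.
Δλ = atan2( sin θ sin δ cos φ₁ , cos δ − sin φ₁ sin φ₂ ) = atan2(-0.075850, -0.258799) = -2.856492 rad = -163.6650°.
λ₂ = -41.0633° + -163.6650° = -204.7283°, normalized to (−180°, 180°] → 155.2717°.

latitude -24.2070°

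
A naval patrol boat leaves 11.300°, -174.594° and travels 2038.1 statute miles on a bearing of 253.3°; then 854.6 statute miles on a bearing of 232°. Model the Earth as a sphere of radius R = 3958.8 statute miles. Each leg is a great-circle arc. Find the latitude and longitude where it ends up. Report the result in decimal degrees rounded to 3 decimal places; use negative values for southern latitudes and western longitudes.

Apply the spherical direct solution leg by leg, carrying full precision between legs.
Leg 1: from (11.300°, -174.594°), δ = 2038.1/3958.8 = 0.514828 rad, θ = 253.3° → φ = 1.822°, λ = 157.251°.
Leg 2: from (1.822°, 157.251°), δ = 854.6/3958.8 = 0.215873 rad, θ = 232° → φ = -5.782°, λ = 147.483°.

latitude -5.782°, longitude 147.483°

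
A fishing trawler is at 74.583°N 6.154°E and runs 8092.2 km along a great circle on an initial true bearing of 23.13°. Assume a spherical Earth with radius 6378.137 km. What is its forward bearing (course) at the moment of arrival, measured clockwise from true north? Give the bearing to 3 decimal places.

δ = 8092.2/6378.137 = 1.268740 rad (72.6935°).
Start latitude φ₁ = 1.301719 rad; initial bearing θ = 0.403695 rad.
sin φ₂ = sin φ₁ cos δ + cos φ₁ sin δ cos θ = (0.964017)(0.297484) + (0.265842)(0.954727)(0.919616) = 0.520184
φ₂ = asin(0.520184) = 0.547066 rad = 31.345°.
Then Δλ = atan2(0.099700, -0.203982) = 2.686971 rad, from sin θ sin δ cos φ₁ over cos δ − sin φ₁ sin φ₂.
λ₂ = 6.154° + 153.952° = 160.106°.
The forward bearing on arrival equals the back-azimuth from the destination plus 180°.
Back-azimuth from P₂ (31.345°, 160.106°) to P₁ (74.583°, 6.154°), with Δλ' = λ₁ − λ₂ = -153.952°: atan2( sin Δλ' cos φ₁ , cos φ₂ sin φ₁ − sin φ₂ cos φ₁ cos Δλ' ) = 352.977°.
Final bearing = (352.977° + 180°) mod 360° = 172.977°.

final bearing 172.977°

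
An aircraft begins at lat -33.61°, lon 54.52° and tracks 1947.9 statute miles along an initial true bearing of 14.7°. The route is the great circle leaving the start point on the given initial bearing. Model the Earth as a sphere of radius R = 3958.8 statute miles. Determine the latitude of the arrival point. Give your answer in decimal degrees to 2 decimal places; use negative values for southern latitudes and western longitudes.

δ = 1947.9/3958.8 = 0.492043 rad (28.1920°).
Start latitude φ₁ = -0.586605 rad; initial bearing θ = 0.256563 rad.
Destination latitude: φ₂ = arcsin( sin φ₁ cos δ + cos φ₁ sin δ cos θ ) = arcsin(-0.107300) = -6.16°.
Then Δλ = atan2(0.099841, 0.821975) = 0.120872 rad, from sin θ sin δ cos φ₁ over cos δ − sin φ₁ sin φ₂.
λ₂ = λ₁ + Δλ = 61.45°.

latitude -6.16°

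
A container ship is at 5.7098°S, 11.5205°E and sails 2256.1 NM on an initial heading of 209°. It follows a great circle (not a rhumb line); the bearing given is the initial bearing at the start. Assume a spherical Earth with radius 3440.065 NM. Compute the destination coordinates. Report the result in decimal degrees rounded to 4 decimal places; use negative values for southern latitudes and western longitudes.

latitude -37.5579°, longitude -10.3767°

The arc subtends δ = 2256.1/3440.065 = 0.655831 rad at the centre.
Converting: φ₁ = -0.099655 rad, θ = 3.647738 rad.
sin φ₂ = sin φ₁ cos δ + cos φ₁ sin δ cos θ = (-0.099490)(0.792542) + (0.995039)(0.609818)(-0.874620) = -0.609562
φ₂ = asin(-0.609562) = -0.655508 rad = -37.5579°.
Δλ = atan2( sin θ sin δ cos φ₁ , cos δ − sin φ₁ sin φ₂ ) = atan2(-0.294179, 0.731896) = -0.382178 rad = -21.8972°.
λ₂ = λ₁ + Δλ = -10.3767°.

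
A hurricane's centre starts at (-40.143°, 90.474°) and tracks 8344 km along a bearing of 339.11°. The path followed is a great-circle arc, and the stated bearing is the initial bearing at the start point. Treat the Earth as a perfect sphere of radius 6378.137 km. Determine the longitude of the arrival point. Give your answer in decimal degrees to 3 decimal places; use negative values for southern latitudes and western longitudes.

The arc subtends δ = 8344/6378.137 = 1.308219 rad at the centre.
Converting: φ₁ = -0.700628 rad, θ = 5.918586 rad.
sin φ₂ = sin φ₁ cos δ + cos φ₁ sin δ cos θ = (-0.644698)(0.259570) + (0.764438)(0.965724)(0.934267) = 0.522365
φ₂ = asin(0.522365) = 0.549622 rad = 31.491°.
For the longitude increment, Δλ = atan2( sin θ sin δ cos φ₁, cos δ − sin φ₁ sin φ₂ ) = atan2(-0.263236, 0.596338) = -23.818°.
Hence λ₂ = 90.474° + -23.818° = 66.656°.

longitude 66.656°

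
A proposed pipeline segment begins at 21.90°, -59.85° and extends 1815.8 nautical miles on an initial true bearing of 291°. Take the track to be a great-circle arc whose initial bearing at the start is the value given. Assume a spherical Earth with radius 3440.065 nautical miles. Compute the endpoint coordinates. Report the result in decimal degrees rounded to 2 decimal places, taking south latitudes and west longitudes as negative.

latitude 29.32°, longitude -92.49°

δ = 1815.8/3440.065 = 0.527839 rad (30.2429°).
With φ₁ = 21.90° = 0.382227 rad and θ = 291° = 5.078908 rad:
sin φ₂ = sin φ₁ cos δ + cos φ₁ sin δ cos θ = (0.372988)(0.863898) + (0.927836)(0.503668)(0.358368) = 0.489696
φ₂ = asin(0.489696) = 0.511741 rad = 29.32°.
Δλ = atan2( sin θ sin δ cos φ₁ , cos δ − sin φ₁ sin φ₂ ) = atan2(-0.436282, 0.681247) = -0.569609 rad = -32.64°.
Hence λ₂ = -59.85° + -32.64° = -92.49°.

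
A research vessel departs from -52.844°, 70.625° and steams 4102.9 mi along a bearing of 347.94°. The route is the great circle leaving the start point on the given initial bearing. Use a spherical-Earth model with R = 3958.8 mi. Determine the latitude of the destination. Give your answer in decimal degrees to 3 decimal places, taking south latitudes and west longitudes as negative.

The arc subtends δ = 4102.9/3958.8 = 1.036400 rad at the centre.
Converting: φ₁ = -0.922302 rad, θ = 6.072699 rad.
sin φ₂ = sin φ₁ cos δ + cos φ₁ sin δ cos θ = (-0.796994)(0.509322) + (0.603987)(0.860576)(0.977929) = 0.102379
φ₂ = asin(0.102379) = 0.102559 rad = 5.876°.
For the longitude increment, Δλ = atan2( sin θ sin δ cos φ₁, cos δ − sin φ₁ sin φ₂ ) = atan2(-0.108600, 0.590917) = -10.414°.
Hence λ₂ = 70.625° + -10.414° = 60.211°.

latitude 5.876°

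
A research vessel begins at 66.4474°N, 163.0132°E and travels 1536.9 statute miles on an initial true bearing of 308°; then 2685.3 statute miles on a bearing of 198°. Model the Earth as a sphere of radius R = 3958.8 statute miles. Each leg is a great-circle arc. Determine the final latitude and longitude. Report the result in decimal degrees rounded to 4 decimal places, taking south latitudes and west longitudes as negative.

latitude 32.1553°, longitude 87.4134°

Apply the spherical direct solution leg by leg, carrying full precision between legs.
Leg 1: from (66.4474°, 163.0132°), δ = 1536.9/3958.8 = 0.388224 rad, θ = 308° → φ = 70.3225°, λ = 100.6536°.
Leg 2: from (70.3225°, 100.6536°), δ = 2685.3/3958.8 = 0.678312 rad, θ = 198° → φ = 32.1553°, λ = 87.4134°.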